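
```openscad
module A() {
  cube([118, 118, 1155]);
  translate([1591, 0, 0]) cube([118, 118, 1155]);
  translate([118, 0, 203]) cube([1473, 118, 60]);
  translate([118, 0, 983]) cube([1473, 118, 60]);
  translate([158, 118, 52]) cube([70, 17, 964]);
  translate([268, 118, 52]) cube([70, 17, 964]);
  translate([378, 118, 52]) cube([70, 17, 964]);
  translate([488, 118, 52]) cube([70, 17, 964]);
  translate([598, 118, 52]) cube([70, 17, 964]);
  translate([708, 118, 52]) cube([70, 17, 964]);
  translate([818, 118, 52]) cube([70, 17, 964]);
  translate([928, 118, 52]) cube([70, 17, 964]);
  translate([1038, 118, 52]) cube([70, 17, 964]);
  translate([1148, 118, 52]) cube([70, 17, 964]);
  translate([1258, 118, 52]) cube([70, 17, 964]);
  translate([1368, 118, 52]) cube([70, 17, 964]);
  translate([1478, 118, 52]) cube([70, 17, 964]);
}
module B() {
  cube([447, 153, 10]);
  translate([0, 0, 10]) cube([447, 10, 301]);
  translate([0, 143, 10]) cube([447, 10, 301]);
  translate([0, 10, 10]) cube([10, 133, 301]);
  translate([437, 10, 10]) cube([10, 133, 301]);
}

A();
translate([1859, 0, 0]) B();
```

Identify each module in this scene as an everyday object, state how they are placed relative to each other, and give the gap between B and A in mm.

A is a fence section. B is an open box. The open box is on the floor beside the fence section on its +x side. The gap between the open box and the fence section is 150 mm.

The open box's nearest face is 150 mm from the fence section's +x face.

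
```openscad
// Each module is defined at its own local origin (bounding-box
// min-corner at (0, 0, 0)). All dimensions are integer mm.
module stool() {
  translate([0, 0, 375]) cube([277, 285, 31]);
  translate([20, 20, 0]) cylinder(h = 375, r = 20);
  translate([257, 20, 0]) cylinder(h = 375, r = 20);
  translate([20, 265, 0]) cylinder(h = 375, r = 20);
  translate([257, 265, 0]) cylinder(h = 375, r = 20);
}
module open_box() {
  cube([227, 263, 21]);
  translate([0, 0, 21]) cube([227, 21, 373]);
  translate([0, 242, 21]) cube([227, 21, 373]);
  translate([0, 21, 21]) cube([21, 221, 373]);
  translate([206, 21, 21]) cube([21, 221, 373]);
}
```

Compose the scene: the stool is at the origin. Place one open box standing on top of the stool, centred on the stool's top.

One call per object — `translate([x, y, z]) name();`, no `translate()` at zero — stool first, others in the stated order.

stool();
translate([25, 11, 406]) open_box();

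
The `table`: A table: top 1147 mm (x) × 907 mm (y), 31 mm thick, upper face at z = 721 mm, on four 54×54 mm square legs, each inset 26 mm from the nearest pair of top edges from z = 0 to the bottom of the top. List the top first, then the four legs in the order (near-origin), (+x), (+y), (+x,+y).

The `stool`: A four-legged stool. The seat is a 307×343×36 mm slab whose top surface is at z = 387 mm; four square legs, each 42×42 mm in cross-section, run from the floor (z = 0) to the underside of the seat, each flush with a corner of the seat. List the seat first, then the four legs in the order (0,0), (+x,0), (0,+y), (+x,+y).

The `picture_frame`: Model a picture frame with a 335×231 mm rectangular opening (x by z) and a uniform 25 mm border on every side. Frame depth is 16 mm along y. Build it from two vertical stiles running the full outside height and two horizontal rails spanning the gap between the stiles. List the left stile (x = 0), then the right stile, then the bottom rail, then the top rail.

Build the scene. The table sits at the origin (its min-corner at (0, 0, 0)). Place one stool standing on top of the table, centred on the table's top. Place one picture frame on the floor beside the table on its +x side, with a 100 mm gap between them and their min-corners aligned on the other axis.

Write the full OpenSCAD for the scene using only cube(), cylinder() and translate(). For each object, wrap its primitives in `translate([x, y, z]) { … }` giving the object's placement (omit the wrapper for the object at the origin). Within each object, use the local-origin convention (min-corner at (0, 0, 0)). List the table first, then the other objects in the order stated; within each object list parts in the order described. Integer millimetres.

translate([0, 0, 690]) cube([1147, 907, 31]);
translate([26, 26, 0]) cube([54, 54, 690]);
translate([1067, 26, 0]) cube([54, 54, 690]);
translate([26, 827, 0]) cube([54, 54, 690]);
translate([1067, 827, 0]) cube([54, 54, 690]);
translate([420, 282, 721]) {
  translate([0, 0, 351]) cube([307, 343, 36]);
  cube([42, 42, 351]);
  translate([265, 0, 0]) cube([42, 42, 351]);
  translate([0, 301, 0]) cube([42, 42, 351]);
  translate([265, 301, 0]) cube([42, 42, 351]);
}
translate([1247, 0, 0]) {
  cube([25, 16, 281]);
  translate([360, 0, 0]) cube([25, 16, 281]);
  translate([25, 0, 0]) cube([335, 16, 25]);
  translate([25, 0, 256]) cube([335, 16, 25]);
}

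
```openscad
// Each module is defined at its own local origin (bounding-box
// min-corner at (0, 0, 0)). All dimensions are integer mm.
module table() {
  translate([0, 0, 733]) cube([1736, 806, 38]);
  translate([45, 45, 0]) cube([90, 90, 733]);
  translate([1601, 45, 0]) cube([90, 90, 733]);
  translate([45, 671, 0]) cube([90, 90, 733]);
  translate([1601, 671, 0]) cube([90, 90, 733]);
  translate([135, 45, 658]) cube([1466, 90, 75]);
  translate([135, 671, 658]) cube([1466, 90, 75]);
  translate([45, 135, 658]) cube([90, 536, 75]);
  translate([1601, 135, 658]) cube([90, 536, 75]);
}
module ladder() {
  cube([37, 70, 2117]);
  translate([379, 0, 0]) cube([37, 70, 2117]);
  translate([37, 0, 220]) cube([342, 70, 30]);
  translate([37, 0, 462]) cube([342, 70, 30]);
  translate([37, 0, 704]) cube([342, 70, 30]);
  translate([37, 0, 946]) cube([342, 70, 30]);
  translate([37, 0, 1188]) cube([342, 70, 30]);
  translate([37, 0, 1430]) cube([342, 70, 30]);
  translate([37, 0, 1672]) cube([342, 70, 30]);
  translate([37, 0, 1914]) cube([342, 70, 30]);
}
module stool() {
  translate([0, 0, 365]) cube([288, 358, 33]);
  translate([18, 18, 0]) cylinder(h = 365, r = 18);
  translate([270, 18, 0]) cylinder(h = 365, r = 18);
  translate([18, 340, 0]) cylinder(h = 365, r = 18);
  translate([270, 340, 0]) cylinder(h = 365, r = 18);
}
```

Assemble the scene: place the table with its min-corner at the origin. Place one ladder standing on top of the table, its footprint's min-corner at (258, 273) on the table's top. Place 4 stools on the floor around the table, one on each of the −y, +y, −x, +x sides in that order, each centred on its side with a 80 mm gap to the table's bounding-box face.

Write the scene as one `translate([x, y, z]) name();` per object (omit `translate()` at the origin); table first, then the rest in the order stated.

table();
translate([258, 273, 771]) ladder();
translate([724, -438, 0]) stool();
translate([724, 886, 0]) stool();
translate([-368, 224, 0]) stool();
translate([1816, 224, 0]) stool();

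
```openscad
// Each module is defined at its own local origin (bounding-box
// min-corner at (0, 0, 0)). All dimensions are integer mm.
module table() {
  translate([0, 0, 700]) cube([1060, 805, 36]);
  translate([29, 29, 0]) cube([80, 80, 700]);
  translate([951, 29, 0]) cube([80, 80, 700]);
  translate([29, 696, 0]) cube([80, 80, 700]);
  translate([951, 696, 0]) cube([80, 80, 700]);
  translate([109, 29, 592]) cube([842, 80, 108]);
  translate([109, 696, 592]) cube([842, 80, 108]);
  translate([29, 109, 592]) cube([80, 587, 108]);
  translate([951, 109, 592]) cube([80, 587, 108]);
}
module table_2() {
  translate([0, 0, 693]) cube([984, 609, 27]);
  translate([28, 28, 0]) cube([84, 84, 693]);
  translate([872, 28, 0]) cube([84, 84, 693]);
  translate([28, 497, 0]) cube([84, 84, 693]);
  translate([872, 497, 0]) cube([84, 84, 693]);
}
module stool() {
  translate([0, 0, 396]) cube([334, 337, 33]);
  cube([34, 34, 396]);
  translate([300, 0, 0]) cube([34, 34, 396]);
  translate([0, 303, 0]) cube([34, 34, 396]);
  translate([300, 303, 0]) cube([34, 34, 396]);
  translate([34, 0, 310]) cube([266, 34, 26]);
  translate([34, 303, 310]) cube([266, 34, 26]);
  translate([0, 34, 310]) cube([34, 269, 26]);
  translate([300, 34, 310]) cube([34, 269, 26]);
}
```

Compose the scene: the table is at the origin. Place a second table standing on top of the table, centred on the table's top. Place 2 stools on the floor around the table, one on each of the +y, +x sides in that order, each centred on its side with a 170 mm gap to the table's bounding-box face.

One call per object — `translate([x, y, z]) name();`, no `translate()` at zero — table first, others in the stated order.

table();
translate([38, 98, 736]) table_2();
translate([363, 975, 0]) stool();
translate([1230, 234, 0]) stool();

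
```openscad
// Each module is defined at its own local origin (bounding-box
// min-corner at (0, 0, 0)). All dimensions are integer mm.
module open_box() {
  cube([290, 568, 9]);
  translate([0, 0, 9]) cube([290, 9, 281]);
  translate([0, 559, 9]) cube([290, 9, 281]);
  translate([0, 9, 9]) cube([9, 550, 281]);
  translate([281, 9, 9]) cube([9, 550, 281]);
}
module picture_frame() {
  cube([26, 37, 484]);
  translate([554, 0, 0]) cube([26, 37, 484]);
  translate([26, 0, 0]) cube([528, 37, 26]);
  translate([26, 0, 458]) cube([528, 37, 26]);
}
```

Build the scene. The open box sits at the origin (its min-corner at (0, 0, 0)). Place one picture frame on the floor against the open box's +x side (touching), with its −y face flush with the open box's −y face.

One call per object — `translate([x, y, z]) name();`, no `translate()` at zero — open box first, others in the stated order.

open_box();
translate([290, 0, 0]) picture_frame();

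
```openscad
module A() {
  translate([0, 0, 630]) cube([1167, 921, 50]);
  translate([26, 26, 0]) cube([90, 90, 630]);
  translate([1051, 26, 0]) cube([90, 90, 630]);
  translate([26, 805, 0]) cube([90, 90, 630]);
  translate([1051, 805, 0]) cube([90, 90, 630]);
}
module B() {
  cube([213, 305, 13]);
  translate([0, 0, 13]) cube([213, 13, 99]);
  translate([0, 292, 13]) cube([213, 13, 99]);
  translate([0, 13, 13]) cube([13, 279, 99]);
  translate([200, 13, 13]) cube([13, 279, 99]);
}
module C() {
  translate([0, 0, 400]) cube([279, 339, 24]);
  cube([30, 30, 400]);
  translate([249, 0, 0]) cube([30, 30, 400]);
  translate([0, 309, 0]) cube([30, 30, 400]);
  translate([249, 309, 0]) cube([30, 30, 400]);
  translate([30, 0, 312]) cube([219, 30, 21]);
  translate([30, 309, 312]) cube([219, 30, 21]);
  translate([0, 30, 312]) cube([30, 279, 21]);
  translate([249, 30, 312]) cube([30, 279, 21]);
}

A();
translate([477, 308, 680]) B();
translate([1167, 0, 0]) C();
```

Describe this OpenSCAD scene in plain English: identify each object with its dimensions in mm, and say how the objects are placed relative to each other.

A is a table with a 1167×921 mm rectangular top, 50 mm thick, top surface at z = 680 mm, supported by four 90×90 mm square legs, each inset 26 mm from the nearest pair of top edges, running from the floor.

B is an open-topped rectangular box: outside dimensions 213×305×112 mm, with a uniform wall and base thickness of 13 mm. The base is a full 213×305 slab on the floor; four walls sit on top of the base. The front and back walls (the −y and +y sides) span the full width; the two side walls fit between them.

C is a four-legged stool. The seat is a 279×339×24 mm slab whose top surface is at z = 424 mm; four square legs, each 30×30 mm in cross-section, run from the floor (z = 0) to the underside of the seat, each flush with a corner of the seat. Four stretchers, 30 mm wide and 21 mm tall, connect adjacent legs with their undersides at z = 312 mm, each running between the inner faces of the legs it joins and aligned with the legs' outer faces on the other axis.

The open box is on top of the table, centred. The stool is against the table's +x side, with their −y faces flush.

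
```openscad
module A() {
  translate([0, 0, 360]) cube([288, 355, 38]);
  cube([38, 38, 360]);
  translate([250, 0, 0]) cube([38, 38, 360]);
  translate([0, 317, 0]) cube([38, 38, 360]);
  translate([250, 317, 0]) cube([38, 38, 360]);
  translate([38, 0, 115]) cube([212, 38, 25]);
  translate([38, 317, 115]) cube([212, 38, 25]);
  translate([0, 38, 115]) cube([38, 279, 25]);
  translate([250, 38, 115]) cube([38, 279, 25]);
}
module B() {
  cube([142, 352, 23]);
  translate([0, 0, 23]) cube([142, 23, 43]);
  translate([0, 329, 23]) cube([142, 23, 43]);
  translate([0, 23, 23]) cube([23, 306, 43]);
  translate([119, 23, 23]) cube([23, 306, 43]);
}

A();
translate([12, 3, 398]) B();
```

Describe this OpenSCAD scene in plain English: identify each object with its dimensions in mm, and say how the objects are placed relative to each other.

A is a simple wooden stool: a rectangular seat 288 mm (x) by 355 mm (y), 38 mm thick, top face at z = 398 mm, on four square legs, each 38×38 mm in cross-section. The legs rest on z = 0, each flush with a corner of the seat. Four stretchers, 38 mm wide and 25 mm tall, connect adjacent legs with their undersides at z = 115 mm, each running between the inner faces of the legs it joins and aligned with the legs' outer faces on the other axis.

B is an open storage box with external size 142×352×66 mm and wall thickness 23 mm (the base is also 23 mm thick). The base covers the whole footprint; the four walls stand on the base, with the y-facing walls full-width and the x-facing walls fitting between their inner faces.

The open box is on top of the stool.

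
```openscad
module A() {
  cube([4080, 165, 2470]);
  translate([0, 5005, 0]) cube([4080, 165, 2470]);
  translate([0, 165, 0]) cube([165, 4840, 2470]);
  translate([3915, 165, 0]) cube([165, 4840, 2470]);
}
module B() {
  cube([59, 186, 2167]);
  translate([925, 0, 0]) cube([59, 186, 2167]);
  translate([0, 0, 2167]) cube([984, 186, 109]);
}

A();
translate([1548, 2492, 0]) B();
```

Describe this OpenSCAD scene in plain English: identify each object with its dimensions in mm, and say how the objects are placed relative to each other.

A is a box-shaped house frame (walls only): outside footprint 4080×5170 mm, wall height 2470 mm, wall thickness 165 mm. The two y-facing walls run the full x-width; the two x-facing walls fit between the inner faces of the y-facing walls.

B is a rectangular door frame: two vertical jambs of 59×186 mm section, 2167 mm tall, with a clear opening 866 mm wide between their inner faces. A header 109 mm tall and 186 mm deep lies on top of the jambs and spans the full outside width.

The door frame sits inside the house frame, centred.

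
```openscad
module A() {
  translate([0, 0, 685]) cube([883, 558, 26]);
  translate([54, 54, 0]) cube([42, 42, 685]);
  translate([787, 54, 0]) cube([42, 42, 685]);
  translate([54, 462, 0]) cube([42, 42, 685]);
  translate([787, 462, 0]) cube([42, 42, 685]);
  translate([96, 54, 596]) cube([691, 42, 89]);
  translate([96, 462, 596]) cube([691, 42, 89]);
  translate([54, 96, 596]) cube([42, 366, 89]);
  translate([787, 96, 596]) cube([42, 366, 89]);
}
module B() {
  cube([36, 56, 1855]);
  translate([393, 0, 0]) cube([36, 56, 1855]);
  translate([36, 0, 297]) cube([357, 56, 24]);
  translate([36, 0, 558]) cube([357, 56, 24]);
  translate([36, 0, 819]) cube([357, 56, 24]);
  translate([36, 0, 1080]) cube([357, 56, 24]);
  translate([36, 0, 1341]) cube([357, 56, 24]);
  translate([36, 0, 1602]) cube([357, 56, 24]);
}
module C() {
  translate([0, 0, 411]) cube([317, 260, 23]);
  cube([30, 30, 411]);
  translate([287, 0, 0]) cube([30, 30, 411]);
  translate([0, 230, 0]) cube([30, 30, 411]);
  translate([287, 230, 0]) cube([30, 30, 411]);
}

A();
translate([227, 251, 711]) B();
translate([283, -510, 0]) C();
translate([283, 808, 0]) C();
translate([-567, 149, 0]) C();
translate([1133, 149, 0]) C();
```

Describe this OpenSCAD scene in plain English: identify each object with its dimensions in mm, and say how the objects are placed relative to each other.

A is a table with a 883×558 mm rectangular top, 26 mm thick, top surface at z = 711 mm, supported by four 42×42 mm square legs, each inset 54 mm from the nearest pair of top edges, running from the floor. Four apron rails, 42 mm thick and 89 mm tall, run between adjacent legs with their top edges flush with the underside of the top and their outer faces flush with the legs' outer faces.

B is a wooden ladder with two side rails of 36×56 mm section and 1855 mm height, set 429 mm apart overall. Between them run 6 rectangular rungs (56 mm deep, 24 mm thick), front faces flush with the rails' −y face. The bottom of the first rung is 297 mm above the floor and each subsequent rung is 261 mm higher than the one below.

C is a four-legged stool. The seat is 317×260 mm, 23 mm thick, top at z = 434 mm. It stands on four square legs, each 30×30 mm in cross-section, from z = 0 to the seat underside, each flush with a corner of the seat.

The ladder is on top of the table, centred. Four stools sit around the table at the −y, +y, −x, +x sides.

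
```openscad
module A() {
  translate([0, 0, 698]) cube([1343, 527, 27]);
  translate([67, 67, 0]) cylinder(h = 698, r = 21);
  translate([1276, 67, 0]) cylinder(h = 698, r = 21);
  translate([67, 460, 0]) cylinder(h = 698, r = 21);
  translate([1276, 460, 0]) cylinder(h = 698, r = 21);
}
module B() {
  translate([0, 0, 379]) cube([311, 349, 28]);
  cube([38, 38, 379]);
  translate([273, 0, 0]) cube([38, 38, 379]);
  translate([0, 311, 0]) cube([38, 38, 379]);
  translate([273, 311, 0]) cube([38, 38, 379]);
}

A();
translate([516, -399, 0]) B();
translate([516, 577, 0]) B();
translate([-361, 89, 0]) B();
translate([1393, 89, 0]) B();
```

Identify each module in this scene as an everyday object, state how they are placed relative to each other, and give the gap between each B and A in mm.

Each stool's nearest face is 50 mm from the table's bounding box.

A is a table. B is a stool. Four stools sit around the table at the −y, +y, −x, +x sides. The gap between each stool and the table is 50 mm.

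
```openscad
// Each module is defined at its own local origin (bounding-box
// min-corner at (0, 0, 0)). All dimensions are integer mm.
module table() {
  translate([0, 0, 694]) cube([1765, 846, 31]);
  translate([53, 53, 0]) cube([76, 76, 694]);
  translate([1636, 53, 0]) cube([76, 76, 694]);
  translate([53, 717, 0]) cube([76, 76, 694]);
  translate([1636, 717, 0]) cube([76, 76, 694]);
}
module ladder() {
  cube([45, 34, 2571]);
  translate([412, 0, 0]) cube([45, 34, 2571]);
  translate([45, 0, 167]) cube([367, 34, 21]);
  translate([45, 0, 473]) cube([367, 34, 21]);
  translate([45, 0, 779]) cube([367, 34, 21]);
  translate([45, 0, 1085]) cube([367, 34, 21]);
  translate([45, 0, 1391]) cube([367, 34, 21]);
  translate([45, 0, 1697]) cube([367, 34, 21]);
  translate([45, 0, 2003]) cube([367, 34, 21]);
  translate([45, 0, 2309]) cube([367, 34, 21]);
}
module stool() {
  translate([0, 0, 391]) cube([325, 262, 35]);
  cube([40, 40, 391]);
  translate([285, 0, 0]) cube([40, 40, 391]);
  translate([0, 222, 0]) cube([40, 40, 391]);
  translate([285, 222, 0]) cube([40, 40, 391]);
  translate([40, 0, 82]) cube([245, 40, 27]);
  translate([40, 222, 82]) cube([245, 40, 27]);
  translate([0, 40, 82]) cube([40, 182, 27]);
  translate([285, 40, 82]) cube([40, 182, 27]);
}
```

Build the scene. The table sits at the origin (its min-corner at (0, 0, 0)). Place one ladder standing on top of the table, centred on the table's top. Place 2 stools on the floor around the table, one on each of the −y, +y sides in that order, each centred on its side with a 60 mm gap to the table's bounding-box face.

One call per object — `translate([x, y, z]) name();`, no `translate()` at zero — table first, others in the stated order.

table();
translate([654, 406, 725]) ladder();
translate([720, -322, 0]) stool();
translate([720, 906, 0]) stool();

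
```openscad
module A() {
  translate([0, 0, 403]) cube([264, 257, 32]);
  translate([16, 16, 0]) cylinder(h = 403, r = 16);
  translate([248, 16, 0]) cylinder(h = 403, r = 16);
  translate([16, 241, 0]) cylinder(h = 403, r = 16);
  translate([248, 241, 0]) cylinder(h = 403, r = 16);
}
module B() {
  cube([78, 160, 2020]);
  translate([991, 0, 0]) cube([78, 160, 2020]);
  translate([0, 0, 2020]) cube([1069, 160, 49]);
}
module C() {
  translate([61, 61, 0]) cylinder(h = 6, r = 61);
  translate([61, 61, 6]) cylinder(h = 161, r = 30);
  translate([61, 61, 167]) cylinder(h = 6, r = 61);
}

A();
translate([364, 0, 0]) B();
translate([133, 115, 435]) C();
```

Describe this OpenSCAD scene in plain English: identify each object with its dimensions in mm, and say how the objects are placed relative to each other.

A is a four-legged stool. The seat is a 264×257×32 mm slab whose top surface is at z = 435 mm; four round legs, each 32 mm in diameter, run from the floor (z = 0) to the underside of the seat, each leg's axis is inset half a diameter from the nearest pair of seat edges (so the leg's bounding box is flush with the corner).

B is a door frame. The clear opening is 913 mm wide and 2020 mm high. Two 78 mm wide jambs, 160 mm deep, stand either side of the opening from the floor to the top of the opening. A 49 mm thick head sits across the top of both jambs, spanning the full outside width of the frame.

C is a spool: two coaxial disc flanges of radius 61 mm and thickness 6 mm, joined by a core cylinder of radius 30 mm and height 161 mm. The lower flange rests on z = 0 and the three cylinders share a vertical axis.

The door frame is on the floor beside the stool on its +x side. The spool is on top of the stool.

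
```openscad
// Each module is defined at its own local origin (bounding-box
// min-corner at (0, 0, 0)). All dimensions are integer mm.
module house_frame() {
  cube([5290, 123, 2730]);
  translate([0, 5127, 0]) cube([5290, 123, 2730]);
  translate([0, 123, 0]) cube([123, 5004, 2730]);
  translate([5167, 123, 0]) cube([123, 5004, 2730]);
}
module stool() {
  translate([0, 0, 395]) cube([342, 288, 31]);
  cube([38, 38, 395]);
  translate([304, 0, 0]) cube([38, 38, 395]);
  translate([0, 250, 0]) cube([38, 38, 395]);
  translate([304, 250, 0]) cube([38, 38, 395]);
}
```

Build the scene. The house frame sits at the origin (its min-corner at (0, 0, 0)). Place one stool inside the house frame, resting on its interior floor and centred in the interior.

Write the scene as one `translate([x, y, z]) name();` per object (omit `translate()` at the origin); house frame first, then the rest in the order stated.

house_frame();
translate([2474, 2481, 0]) stool();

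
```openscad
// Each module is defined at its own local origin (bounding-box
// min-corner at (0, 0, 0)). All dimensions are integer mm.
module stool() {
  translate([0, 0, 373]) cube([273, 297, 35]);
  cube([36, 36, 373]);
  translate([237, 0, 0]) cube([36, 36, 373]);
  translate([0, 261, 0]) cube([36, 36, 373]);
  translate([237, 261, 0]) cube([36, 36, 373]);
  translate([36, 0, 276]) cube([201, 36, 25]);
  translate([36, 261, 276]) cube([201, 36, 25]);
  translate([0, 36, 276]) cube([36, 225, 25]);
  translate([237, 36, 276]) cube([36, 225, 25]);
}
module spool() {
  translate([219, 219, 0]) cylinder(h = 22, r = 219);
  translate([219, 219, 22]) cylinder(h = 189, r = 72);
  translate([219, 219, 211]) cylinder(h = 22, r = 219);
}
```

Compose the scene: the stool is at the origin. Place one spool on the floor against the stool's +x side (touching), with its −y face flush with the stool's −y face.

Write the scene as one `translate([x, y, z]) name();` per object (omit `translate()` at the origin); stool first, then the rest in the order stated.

stool();
translate([273, 0, 0]) spool();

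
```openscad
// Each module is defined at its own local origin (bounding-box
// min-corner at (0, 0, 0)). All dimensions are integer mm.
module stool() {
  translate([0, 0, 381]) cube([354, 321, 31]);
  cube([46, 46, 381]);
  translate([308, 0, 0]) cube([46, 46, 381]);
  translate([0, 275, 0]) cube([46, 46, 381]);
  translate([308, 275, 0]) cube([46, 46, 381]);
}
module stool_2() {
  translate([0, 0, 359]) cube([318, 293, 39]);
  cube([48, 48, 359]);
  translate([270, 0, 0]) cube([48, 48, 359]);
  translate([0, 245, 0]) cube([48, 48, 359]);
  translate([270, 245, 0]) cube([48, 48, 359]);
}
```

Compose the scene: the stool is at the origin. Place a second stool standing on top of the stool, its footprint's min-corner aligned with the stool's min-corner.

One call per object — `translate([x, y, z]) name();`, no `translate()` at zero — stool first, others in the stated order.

stool();
translate([0, 0, 412]) stool_2();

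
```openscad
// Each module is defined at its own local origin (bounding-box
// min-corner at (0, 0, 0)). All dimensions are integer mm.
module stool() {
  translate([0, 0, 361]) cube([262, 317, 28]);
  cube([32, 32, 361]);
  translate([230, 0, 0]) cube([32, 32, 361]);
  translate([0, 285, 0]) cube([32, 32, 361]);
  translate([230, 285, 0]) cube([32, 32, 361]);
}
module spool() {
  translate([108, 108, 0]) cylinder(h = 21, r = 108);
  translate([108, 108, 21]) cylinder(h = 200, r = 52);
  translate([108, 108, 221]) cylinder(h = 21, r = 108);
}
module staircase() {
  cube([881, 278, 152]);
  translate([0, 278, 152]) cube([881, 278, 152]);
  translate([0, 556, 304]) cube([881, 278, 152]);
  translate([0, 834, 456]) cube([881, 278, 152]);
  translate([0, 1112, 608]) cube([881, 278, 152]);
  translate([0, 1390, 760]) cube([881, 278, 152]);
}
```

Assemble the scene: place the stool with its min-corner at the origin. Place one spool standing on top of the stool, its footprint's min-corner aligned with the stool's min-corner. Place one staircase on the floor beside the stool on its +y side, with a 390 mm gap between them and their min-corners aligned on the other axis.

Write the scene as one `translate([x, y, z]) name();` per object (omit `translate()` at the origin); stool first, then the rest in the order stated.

stool();
translate([0, 0, 389]) spool();
translate([0, 707, 0]) staircase();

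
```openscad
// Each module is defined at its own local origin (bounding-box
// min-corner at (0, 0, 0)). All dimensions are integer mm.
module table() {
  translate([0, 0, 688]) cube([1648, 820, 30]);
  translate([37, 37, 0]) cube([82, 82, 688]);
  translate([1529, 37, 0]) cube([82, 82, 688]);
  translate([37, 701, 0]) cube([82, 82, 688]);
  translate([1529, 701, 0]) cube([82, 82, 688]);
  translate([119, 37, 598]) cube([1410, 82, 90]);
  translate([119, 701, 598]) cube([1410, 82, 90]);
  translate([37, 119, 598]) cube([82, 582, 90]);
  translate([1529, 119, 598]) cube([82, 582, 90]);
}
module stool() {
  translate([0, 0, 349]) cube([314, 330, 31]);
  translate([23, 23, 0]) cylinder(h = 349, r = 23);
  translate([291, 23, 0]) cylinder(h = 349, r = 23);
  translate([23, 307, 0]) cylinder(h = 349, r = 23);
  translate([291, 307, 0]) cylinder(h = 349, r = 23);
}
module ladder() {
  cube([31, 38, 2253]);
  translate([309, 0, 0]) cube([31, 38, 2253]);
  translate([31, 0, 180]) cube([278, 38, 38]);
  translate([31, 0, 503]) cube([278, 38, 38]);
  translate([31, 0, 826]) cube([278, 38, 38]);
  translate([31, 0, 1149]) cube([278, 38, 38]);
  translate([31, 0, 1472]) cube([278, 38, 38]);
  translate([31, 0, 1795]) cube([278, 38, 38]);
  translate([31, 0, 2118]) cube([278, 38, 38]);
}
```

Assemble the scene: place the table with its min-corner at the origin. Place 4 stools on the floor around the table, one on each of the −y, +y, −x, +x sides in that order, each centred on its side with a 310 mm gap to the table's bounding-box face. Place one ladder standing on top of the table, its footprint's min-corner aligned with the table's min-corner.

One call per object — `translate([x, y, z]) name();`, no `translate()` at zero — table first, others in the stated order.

table();
translate([667, -640, 0]) stool();
translate([667, 1130, 0]) stool();
translate([-624, 245, 0]) stool();
translate([1958, 245, 0]) stool();
translate([0, 0, 718]) ladder();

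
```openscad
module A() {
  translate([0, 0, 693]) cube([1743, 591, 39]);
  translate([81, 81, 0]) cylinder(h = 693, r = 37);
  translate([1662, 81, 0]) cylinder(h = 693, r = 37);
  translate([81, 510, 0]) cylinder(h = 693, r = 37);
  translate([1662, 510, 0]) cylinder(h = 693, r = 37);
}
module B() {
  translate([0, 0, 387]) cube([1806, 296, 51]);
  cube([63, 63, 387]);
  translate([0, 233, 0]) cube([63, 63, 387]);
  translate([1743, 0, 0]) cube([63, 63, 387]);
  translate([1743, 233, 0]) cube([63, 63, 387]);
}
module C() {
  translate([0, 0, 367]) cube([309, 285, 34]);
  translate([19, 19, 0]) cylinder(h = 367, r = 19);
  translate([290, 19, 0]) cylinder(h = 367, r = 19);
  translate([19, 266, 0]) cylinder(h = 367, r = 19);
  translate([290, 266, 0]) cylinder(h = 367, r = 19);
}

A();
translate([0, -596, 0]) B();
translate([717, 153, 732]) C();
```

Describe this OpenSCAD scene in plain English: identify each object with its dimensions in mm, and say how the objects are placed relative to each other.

A is a table: top 1743 mm (x) × 591 mm (y), 39 mm thick, upper face at z = 732 mm, on four round legs of 74 mm diameter, each leg's bounding box inset 44 mm from the nearest pair of top edges, running from z = 0 to the bottom of the top.

B is a bench: a 1806×296 mm seat slab, 51 mm thick, top at z = 438 mm, on four 63×63 mm square legs flush with the seat corners and standing on z = 0.

C is a four-legged stool. The seat is 309×285 mm, 34 mm thick, top at z = 401 mm. It stands on four round legs, each 38 mm in diameter, from z = 0 to the seat underside, each leg's axis is inset half a diameter from the nearest pair of seat edges (so the leg's bounding box is flush with the corner).

The bench is on the floor beside the table on its −y side. The stool is on top of the table, centred.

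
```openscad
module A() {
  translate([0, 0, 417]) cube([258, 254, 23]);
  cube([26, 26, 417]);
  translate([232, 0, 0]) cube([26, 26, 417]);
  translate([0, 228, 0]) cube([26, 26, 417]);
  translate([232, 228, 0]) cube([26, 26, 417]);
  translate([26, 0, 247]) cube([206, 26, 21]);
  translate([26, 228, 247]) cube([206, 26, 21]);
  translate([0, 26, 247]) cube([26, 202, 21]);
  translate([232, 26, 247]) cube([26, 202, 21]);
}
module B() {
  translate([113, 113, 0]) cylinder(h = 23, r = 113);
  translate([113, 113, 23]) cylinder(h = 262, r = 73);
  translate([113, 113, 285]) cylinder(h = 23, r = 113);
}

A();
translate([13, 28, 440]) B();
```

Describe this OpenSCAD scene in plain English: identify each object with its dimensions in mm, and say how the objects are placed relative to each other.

A is a four-legged stool. The seat is 258×254 mm, 23 mm thick, top at z = 440 mm. It stands on four square legs, each 26×26 mm in cross-section, from z = 0 to the seat underside, each flush with a corner of the seat. Four stretchers, 26 mm wide and 21 mm tall, connect adjacent legs with their undersides at z = 247 mm, each running between the inner faces of the legs it joins and aligned with the legs' outer faces on the other axis.

B is a spool: two coaxial disc flanges of radius 113 mm and thickness 23 mm, joined by a core cylinder of radius 73 mm and height 262 mm. The lower flange rests on z = 0 and the three cylinders share a vertical axis.

The spool is on top of the stool.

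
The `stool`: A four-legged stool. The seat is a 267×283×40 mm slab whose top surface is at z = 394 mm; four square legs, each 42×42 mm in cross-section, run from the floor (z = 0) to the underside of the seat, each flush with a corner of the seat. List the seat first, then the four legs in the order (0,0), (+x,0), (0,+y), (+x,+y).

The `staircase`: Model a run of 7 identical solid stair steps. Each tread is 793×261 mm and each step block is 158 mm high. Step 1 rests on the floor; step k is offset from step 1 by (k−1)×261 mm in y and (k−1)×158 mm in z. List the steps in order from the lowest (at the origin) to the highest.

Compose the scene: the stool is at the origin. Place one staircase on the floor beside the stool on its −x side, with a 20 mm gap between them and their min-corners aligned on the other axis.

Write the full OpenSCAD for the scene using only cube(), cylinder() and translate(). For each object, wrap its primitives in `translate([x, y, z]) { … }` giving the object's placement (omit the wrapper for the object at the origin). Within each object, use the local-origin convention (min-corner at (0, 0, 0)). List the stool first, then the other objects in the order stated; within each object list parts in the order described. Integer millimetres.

translate([0, 0, 354]) cube([267, 283, 40]);
cube([42, 42, 354]);
translate([225, 0, 0]) cube([42, 42, 354]);
translate([0, 241, 0]) cube([42, 42, 354]);
translate([225, 241, 0]) cube([42, 42, 354]);
translate([-813, 0, 0]) {
  cube([793, 261, 158]);
  translate([0, 261, 158]) cube([793, 261, 158]);
  translate([0, 522, 316]) cube([793, 261, 158]);
  translate([0, 783, 474]) cube([793, 261, 158]);
  translate([0, 1044, 632]) cube([793, 261, 158]);
  translate([0, 1305, 790]) cube([793, 261, 158]);
  translate([0, 1566, 948]) cube([793, 261, 158]);
}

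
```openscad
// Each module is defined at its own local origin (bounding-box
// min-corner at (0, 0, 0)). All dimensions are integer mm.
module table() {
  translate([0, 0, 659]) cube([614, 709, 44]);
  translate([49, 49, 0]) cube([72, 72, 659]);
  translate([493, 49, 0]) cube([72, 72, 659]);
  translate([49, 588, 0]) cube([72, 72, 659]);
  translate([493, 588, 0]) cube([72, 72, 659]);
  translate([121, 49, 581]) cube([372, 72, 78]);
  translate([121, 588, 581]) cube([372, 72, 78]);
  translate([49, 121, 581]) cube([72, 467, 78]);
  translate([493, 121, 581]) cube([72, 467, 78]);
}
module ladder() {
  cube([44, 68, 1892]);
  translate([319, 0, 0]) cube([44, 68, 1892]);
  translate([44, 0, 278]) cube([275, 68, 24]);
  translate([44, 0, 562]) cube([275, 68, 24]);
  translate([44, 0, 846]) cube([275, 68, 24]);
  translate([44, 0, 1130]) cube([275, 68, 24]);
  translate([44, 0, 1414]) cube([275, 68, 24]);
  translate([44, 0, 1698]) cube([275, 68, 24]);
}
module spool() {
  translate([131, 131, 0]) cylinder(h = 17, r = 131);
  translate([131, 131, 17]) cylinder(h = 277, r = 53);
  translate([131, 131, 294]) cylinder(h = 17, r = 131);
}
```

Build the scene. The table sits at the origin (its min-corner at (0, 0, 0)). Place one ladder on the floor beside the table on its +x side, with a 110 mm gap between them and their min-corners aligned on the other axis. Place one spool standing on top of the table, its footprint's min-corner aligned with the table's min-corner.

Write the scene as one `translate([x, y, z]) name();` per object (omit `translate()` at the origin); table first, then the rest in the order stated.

table();
translate([724, 0, 0]) ladder();
translate([0, 0, 703]) spool();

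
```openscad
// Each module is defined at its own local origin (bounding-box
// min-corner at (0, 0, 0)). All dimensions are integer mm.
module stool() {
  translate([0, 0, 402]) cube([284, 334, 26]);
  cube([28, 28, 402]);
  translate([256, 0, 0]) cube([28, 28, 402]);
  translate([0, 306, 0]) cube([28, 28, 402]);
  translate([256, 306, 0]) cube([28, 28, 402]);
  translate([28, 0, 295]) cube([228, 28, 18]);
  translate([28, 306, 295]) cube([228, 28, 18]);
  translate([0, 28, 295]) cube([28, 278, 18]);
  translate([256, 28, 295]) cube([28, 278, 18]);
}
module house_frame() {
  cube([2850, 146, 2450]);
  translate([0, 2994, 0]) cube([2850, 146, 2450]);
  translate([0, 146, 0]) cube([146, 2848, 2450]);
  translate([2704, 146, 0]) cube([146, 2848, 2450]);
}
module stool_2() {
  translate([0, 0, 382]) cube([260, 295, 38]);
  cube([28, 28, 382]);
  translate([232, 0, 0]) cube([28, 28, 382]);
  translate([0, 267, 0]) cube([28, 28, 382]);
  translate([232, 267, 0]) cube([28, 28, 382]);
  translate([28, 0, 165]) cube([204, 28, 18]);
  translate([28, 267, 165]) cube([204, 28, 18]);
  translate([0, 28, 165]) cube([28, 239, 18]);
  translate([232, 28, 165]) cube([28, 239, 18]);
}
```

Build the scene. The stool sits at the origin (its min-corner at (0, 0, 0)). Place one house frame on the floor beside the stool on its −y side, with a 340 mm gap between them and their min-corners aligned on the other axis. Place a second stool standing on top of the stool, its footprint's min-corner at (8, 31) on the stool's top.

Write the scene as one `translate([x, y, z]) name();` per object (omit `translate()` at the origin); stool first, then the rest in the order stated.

stool();
translate([0, -3480, 0]) house_frame();
translate([8, 31, 428]) stool_2();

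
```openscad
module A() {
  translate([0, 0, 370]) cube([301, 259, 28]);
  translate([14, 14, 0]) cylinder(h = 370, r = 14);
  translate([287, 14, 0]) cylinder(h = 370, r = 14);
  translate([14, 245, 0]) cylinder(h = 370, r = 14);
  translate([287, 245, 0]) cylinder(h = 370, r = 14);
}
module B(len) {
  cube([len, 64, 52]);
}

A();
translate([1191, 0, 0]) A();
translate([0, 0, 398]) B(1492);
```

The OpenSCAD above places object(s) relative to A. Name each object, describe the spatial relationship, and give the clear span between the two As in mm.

Second stool starts at x = 1191; first ends at x = 301; clear span = 1191 − 301 = 890 mm.

A is a stool. B is a beam. A beam spans the tops of two stools. The clear span between the two stools is 890 mm.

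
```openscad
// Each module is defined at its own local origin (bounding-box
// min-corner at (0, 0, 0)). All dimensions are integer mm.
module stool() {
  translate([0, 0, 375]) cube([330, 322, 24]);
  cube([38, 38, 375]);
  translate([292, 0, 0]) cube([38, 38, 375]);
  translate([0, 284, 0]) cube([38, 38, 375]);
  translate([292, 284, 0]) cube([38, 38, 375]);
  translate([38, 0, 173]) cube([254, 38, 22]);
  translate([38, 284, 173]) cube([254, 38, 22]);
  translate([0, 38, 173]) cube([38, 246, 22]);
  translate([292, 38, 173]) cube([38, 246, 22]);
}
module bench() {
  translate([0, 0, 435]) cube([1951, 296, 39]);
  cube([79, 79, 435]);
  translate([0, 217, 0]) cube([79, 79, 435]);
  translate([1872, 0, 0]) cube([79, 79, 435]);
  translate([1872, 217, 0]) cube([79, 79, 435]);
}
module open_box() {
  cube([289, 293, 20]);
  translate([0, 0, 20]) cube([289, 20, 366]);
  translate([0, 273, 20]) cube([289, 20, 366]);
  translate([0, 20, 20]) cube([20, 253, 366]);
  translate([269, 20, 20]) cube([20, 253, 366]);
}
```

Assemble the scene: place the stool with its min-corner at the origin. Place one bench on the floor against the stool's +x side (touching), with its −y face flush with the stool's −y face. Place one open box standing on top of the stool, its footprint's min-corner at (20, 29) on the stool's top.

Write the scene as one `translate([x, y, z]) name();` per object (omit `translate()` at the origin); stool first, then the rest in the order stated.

stool();
translate([330, 0, 0]) bench();
translate([20, 29, 399]) open_box();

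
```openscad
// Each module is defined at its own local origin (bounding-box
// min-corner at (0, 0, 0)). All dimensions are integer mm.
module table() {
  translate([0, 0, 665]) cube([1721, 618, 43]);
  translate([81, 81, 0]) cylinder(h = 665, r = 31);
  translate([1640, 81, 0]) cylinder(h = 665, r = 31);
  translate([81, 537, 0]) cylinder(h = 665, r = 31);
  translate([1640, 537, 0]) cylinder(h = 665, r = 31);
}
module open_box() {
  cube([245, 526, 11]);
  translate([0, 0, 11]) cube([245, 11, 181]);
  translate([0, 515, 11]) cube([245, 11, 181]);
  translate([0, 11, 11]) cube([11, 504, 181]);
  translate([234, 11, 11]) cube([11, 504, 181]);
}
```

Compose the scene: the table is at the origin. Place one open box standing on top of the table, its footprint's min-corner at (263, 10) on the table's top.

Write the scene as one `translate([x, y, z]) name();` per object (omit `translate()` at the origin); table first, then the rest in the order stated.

table();
translate([263, 10, 708]) open_box();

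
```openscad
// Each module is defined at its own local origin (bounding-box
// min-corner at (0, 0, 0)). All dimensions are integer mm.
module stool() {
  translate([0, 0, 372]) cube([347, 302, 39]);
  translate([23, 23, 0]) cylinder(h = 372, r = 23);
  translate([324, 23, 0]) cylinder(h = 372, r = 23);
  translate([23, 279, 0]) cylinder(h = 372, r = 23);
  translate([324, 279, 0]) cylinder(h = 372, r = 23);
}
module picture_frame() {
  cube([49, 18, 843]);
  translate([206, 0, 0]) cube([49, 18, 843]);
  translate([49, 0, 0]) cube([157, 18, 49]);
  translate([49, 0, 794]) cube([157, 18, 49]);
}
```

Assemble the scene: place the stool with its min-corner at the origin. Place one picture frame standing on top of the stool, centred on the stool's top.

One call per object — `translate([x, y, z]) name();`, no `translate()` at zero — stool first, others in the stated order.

stool();
translate([46, 142, 411]) picture_frame();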